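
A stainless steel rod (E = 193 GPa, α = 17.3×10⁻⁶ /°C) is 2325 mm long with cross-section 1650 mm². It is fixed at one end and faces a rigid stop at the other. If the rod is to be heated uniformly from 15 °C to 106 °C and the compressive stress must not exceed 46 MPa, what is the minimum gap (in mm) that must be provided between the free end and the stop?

With no wall the rod would lengthen by αΔT L = 17.3×10⁻⁶ × 91 × 2325 = 3.66 mm.
A stress of 46 MPa corresponds to the wall pushing the rod back by σL/E = 46×2325/(193×10³) = 0.5541 mm.
The gap must absorb the remainder: g_min = 3.66 − 0.5541 = 3.106 mm.

g ≈ 3.11 mm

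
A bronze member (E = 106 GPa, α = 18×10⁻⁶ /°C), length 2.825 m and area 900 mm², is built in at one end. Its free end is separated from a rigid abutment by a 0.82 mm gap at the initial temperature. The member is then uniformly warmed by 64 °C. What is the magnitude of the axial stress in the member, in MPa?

σ ≈ 91.3 MPa (compressive)

Free thermal elongation = αΔT L = 18×10⁻⁶ × 64 × 2825 = 3.254 mm.
After closing the 0.82 mm clearance, 3.254 − 0.82 = 2.434 mm of expansion remains to be suppressed by the wall.
Compatibility: PL/(AE) = 2.434 mm, so σ = P/A = E × (2.434/2825) = 91.34 MPa.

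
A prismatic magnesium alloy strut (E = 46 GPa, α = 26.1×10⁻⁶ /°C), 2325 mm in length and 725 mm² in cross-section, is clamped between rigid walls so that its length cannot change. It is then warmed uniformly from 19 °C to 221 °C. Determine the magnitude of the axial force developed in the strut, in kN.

P ≈ 176 kN (compressive)

The ends cannot move, so σ = EαΔT = 46×10³ × 26.1×10⁻⁶ × 202 = 242.5 MPa.
Axial force P = σA = 242.5 × 725 = 175800 N = 175.8 kN, compressive.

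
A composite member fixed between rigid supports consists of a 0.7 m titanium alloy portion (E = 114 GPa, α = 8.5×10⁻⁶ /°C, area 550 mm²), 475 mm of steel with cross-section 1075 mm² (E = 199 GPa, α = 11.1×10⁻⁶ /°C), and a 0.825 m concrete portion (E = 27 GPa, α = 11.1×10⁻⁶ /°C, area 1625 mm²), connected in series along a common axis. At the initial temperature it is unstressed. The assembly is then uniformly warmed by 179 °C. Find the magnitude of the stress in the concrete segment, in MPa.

σ ≈ 69.7 MPa (compressive)

If the supports were absent, the total length change would be Σ αᵢΔT Lᵢ = 8.5×10⁻⁶×179×700 + 11.1×10⁻⁶×179×475 + 11.1×10⁻⁶×179×825 = 3.648 mm.
The walls prevent any net length change, so an axial force P (same in every segment) develops. Compatibility: P · Σ Lᵢ/(AᵢEᵢ) = δ_free.
Σ Lᵢ/(AᵢEᵢ) = 700/(550×114×10³) + 475/(1075×199×10³) + 825/(1625×27×10³) = 3.219×10⁻⁵ mm/N.
So P = 3.648 / 3.219×10⁻⁵ = 113.3 kN, compressive.
σ_{concrete} = P / A = 113300 / 1625 = 69.74 MPa.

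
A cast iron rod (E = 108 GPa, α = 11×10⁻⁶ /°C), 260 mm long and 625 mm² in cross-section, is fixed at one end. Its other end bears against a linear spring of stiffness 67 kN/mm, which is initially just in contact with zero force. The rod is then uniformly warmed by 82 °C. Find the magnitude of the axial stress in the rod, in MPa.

If the spring were absent the rod would lengthen by αΔT L = 11×10⁻⁶ × 82 × 260 = 0.2345 mm.
Let P be the compressive force at the spring. The rod shortens elastically by PL/(AE) and the spring compresses by P/k; together these equal δ_free.
P [ L/(AE) + 1/k ] = δ_free → P [ 260/(625×108×10³) + 1/(67×10³) ] = 0.2345.
P = 0.2345 / 1.878×10⁻⁵ = 12490 N.
σ = P/A = 12490/625 = 19.98 MPa.

σ ≈ 20 MPa (compressive)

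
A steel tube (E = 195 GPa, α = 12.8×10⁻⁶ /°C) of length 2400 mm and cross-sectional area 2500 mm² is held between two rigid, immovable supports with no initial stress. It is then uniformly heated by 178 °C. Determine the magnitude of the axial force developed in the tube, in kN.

P ≈ 1110 kN (compressive)

Full restraint means ε = 0, so the stress is σ = EαΔT = 195×10³ × 12.8×10⁻⁶ × 178 = 444.3 MPa.
Axial force P = σA = 444.3 × 2500 = 1.111×10⁶ N = 1111 kN, compressive.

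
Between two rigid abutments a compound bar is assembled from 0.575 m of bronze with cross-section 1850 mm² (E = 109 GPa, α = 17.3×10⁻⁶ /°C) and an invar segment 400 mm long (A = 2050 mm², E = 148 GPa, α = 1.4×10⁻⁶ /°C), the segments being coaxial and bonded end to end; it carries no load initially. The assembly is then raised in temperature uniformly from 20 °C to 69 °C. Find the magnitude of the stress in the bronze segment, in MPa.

With the walls removed the bar would change length by δ_free = Σ αᵢΔT Lᵢ = 17.3×10⁻⁶×49×575 + 1.4×10⁻⁶×49×400 = 0.5149 mm.
The walls prevent any net length change, so an axial force P (same in every segment) develops. Compatibility: P · Σ Lᵢ/(AᵢEᵢ) = δ_free.
The series flexibility is Σ Lᵢ/(AᵢEᵢ) = 575/(1850×109×10³) + 400/(2050×148×10³) = 4.17×10⁻⁶ mm/N.
P = 0.5149 / 4.17×10⁻⁶ = 123500 N = 123.5 kN, compressive.
σ_{bronze} = P / A = 123500 / 1850 = 66.74 MPa.

σ ≈ 66.7 MPa (compressive)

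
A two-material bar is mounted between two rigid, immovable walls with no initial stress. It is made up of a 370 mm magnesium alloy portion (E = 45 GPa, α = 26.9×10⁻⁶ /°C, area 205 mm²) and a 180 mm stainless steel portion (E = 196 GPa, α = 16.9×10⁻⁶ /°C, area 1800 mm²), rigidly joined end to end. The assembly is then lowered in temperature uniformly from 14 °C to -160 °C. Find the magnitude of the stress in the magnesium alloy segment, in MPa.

σ ≈ 272 MPa (tensile)

If the supports were absent, the total length change would be Σ αᵢΔT Lᵢ = 26.9×10⁻⁶×174×370 + 16.9×10⁻⁶×174×180 = 2.261 mm.
Since the ends are fixed, an axial force P builds up, equal in every segment, with P · Σ Lᵢ/(AᵢEᵢ) = δ_free.
Σ Lᵢ/(AᵢEᵢ) = 370/(205×45×10³) + 180/(1800×196×10³) = 4.062×10⁻⁵ mm/N.
So P = 2.261 / 4.062×10⁻⁵ = 55.67 kN, tensile.
σ_{magnesium alloy} = P / A = 55670 / 205 = 271.5 MPa.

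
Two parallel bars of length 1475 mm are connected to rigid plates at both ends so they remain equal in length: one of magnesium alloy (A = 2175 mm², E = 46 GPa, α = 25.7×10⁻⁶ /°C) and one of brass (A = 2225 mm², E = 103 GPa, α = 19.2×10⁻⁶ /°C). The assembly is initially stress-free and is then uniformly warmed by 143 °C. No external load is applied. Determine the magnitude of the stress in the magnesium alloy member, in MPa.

σ ≈ 29.8 MPa (compressive)

The magnesium alloy has the larger α, so on heating it would change length more than the brass if both were free. The rigid plates force a common final length, so the magnesium alloy is put into compression and the brass into tension, with equal and opposite forces P (no external load).
Compatibility of the two members (thermal + elastic change equal): (α₁ − α₂)ΔT = P·[1/(A₁E₁) + 1/(A₂E₂)].
|α₁ − α₂|·ΔT = 6.5×10⁻⁶ × 143 = 0.0009295.
1/(A₁E₁) + 1/(A₂E₂) = 1/(2175×46×10³) + 1/(2225×103×10³) = 1.436×10⁻⁸ N⁻¹.
P = 0.0009295 / 1.436×10⁻⁸ = 64740 N = 64.74 kN.
σ_{magnesium alloy} = P/A₁ = 64740/2175 = 29.76 MPa, compressive.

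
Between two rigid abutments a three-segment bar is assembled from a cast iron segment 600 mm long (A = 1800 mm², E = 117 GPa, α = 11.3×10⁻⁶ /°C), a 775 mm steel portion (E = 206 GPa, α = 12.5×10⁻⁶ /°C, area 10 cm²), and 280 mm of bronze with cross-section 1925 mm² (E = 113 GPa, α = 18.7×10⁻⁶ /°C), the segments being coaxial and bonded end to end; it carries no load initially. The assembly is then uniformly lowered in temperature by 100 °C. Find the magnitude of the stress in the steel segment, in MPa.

With the walls removed the bar would change length by δ_free = Σ αᵢΔT Lᵢ = 11.3×10⁻⁶×100×600 + 12.5×10⁻⁶×100×775 + 18.7×10⁻⁶×100×280 = 2.17 mm.
The walls prevent any net length change, so an axial force P (same in every segment) develops. Compatibility: P · Σ Lᵢ/(AᵢEᵢ) = δ_free.
Σ Lᵢ/(AᵢEᵢ) = 600/(1800×117×10³) + 775/(1000×206×10³) + 280/(1925×113×10³) = 7.898×10⁻⁶ mm/N.
Hence P = δ_free / Σ(L/AE) = 2.17/7.898×10⁻⁶ = 274.8 kN (tensile).
σ_{steel} = P / A = 274800 / 1000 = 274.8 MPa.

σ ≈ 275 MPa (tensile)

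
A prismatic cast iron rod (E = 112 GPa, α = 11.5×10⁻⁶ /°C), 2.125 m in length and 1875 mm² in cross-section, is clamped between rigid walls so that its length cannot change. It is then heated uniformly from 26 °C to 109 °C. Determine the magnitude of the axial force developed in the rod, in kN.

With zero net strain, σ = E·αΔT = 112 GPa × 11.5×10⁻⁶ × 83 = 106.9 MPa.
P = AEαΔT = 1875 × 112×10³ × 11.5×10⁻⁶ × 83 = 200.4 kN (compressive).

P ≈ 200 kN (compressive)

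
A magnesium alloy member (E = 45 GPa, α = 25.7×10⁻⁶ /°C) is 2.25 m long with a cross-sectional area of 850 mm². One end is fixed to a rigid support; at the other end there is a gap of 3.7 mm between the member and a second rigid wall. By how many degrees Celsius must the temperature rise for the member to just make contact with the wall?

ΔT ≈ 64 °C

The gap closes when αΔT L = 3.7 mm, since the member is still unstressed at that instant.
ΔT = 3.7 / (25.7×10⁻⁶ × 2250) = 63.99 °C.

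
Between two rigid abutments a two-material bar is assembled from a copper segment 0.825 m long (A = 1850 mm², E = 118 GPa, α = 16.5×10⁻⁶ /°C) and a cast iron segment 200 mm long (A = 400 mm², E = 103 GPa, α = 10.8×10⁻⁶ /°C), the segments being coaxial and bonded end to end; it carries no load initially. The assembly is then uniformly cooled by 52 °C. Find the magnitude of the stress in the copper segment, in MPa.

With the walls removed the bar would change length by δ_free = Σ αᵢΔT Lᵢ = 16.5×10⁻⁶×52×825 + 10.8×10⁻⁶×52×200 = 0.8202 mm.
Since the ends are fixed, an axial force P builds up, equal in every segment, with P · Σ Lᵢ/(AᵢEᵢ) = δ_free.
Σ Lᵢ/(AᵢEᵢ) = 825/(1850×118×10³) + 200/(400×103×10³) = 8.634×10⁻⁶ mm/N.
So P = 0.8202 / 8.634×10⁻⁶ = 95 kN, tensile.
σ_{copper} = P / A = 95000 / 1850 = 51.35 MPa.

σ ≈ 51.4 MPa (tensile)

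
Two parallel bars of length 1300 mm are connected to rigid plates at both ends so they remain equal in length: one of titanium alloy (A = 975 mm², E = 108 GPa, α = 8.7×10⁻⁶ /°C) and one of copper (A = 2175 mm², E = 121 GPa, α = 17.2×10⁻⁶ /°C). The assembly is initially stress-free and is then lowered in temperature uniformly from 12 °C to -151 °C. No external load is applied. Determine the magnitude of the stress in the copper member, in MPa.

Both members must finish at the same length. With the larger α, the copper tends to over-contract; the plates restrain it, putting the copper in tension and the titanium alloy in compression. With no external load the two internal forces are equal and opposite, magnitude P.
Equating the net (thermal + elastic) strains gives |α₁ − α₂|·ΔT = P·[1/(A₁E₁) + 1/(A₂E₂)].
|α₁ − α₂|·ΔT = 8.5×10⁻⁶ × 163 = 0.001386.
1/(A₁E₁) + 1/(A₂E₂) = 1/(975×108×10³) + 1/(2175×121×10³) = 1.33×10⁻⁸ N⁻¹.
So P = 0.001386 / 1.33×10⁻⁸ = 104.2 kN.
σ_{copper} = P/A₂ = 104200/2175 = 47.91 MPa, tensile.

σ ≈ 47.9 MPa (tensile)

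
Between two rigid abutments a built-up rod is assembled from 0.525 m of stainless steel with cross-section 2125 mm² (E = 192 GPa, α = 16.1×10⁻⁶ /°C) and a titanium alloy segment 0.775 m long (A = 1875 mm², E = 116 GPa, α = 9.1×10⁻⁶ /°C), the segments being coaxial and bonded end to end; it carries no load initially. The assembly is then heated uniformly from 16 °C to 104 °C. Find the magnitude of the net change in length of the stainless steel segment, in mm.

|ΔL| ≈ 0.382 mm

With the walls removed the bar would change length by δ_free = Σ αᵢΔT Lᵢ = 16.1×10⁻⁶×88×525 + 9.1×10⁻⁶×88×775 = 1.364 mm.
Since the ends are fixed, an axial force P builds up, equal in every segment, with P · Σ Lᵢ/(AᵢEᵢ) = δ_free.
Σ Lᵢ/(AᵢEᵢ) = 525/(2125×192×10³) + 775/(1875×116×10³) = 4.85×10⁻⁶ mm/N.
P = 1.364 / 4.85×10⁻⁶ = 281300 N = 281.3 kN, compressive.
For the stainless steel segment, free thermal change = 16.1×10⁻⁶×88×525 = 0.7438 mm and elastic change from P = 281300×525/(2125×192×10³) = 0.362 mm; these oppose, so the net change is 0.382 mm (segment lengthens).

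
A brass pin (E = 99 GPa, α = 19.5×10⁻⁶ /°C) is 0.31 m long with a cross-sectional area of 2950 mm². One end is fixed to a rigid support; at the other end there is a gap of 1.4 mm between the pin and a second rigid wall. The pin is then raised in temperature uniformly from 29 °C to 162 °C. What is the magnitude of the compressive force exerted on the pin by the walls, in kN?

P ≈ 0 kN

If the wall were absent the pin would grow by αΔT L = 19.5×10⁻⁶ × 133 × 310 = 0.804 mm.
This is smaller than the 1.4 mm clearance, so the pin expands freely without reaching the stop — the stress is zero.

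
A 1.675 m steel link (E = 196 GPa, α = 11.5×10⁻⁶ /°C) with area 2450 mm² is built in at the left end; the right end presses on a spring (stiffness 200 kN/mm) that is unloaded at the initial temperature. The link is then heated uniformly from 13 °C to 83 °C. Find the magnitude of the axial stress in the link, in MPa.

σ ≈ 64.8 MPa (compressive)

If the spring were absent the link would lengthen by αΔT L = 11.5×10⁻⁶ × 70 × 1675 = 1.348 mm.
Let P be the compressive force at the spring. The link shortens elastically by PL/(AE) and the spring compresses by P/k; together these equal δ_free.
So P = δ_free / [L/(AE) + 1/k] = 1.348 / [ 1675/(2450×196×10³) + 1/(200×10³) ].
P = 1.348 / 8.488×10⁻⁶ = 158900 N.
σ = P/A = 158900/2450 = 64.84 MPa.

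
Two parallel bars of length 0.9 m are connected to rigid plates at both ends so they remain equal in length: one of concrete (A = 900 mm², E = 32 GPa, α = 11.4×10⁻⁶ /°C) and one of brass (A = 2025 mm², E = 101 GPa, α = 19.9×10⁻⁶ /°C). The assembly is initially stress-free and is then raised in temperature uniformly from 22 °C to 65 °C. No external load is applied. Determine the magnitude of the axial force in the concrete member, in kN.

P ≈ 9.23 kN (tensile in the concrete)

The brass has the larger α, so on heating it would change length more than the concrete if both were free. The rigid plates force a common final length, so the brass is put into compression and the concrete into tension, with equal and opposite forces P (no external load).
Setting the final lengths equal and cancelling L: (α₁ − α₂)ΔT = P/(A₁E₁) + P/(A₂E₂).
|α₁ − α₂|·ΔT = 8.5×10⁻⁶ × 43 = 0.0003655.
1/(A₁E₁) + 1/(A₂E₂) = 1/(900×32×10³) + 1/(2025×101×10³) = 3.961×10⁻⁸ N⁻¹.
P = 0.0003655 / 3.961×10⁻⁸ = 9227 N = 9.227 kN.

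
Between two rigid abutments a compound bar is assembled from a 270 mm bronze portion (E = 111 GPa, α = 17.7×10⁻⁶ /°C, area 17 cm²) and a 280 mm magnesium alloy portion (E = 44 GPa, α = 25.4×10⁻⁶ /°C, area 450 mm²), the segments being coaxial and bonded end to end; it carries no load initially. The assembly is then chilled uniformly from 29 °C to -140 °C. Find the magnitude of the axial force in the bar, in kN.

With the walls removed the bar would change length by δ_free = Σ αᵢΔT Lᵢ = 17.7×10⁻⁶×169×270 + 25.4×10⁻⁶×169×280 = 2.01 mm.
The rigid supports impose zero overall length change; the single axial force P common to all segments must satisfy P Σ Lᵢ/(AᵢEᵢ) = δ_free.
The series flexibility is Σ Lᵢ/(AᵢEᵢ) = 270/(1700×111×10³) + 280/(450×44×10³) = 1.557×10⁻⁵ mm/N.
P = 2.01 / 1.557×10⁻⁵ = 129000 N = 129 kN, tensile.

P ≈ 129 kN (tensile)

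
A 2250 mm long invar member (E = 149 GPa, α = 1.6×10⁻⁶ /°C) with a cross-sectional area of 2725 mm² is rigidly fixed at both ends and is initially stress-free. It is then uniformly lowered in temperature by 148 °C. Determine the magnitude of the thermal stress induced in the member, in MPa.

σ ≈ 35.3 MPa (tensile)

The supports are rigid, so the total axial strain is zero. The restrained thermal strain is ε = αΔT = 1.6×10⁻⁶ × 148 = 236.8×10⁻⁶.
Hence σ = E·αΔT = 149×10³ × 236.8×10⁻⁶ = 35.28 MPa, tensile.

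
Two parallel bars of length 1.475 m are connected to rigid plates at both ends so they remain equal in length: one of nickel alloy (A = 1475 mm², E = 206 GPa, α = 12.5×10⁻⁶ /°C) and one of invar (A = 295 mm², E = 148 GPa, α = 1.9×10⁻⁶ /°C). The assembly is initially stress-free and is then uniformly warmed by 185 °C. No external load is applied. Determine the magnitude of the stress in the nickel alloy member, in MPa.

σ ≈ 50.8 MPa (compressive)

The nickel alloy has the larger α, so on heating it would change length more than the invar if both were free. The rigid plates force a common final length, so the nickel alloy is put into compression and the invar into tension, with equal and opposite forces P (no external load).
Equating the net (thermal + elastic) strains gives |α₁ − α₂|·ΔT = P·[1/(A₁E₁) + 1/(A₂E₂)].
|α₁ − α₂|·ΔT = 10.6×10⁻⁶ × 185 = 0.001961.
1/(A₁E₁) + 1/(A₂E₂) = 1/(1475×206×10³) + 1/(295×148×10³) = 2.62×10⁻⁸ N⁻¹.
So P = 0.001961 / 2.62×10⁻⁸ = 74.86 kN.
σ_{nickel alloy} = P/A₁ = 74860/1475 = 50.75 MPa, compressive.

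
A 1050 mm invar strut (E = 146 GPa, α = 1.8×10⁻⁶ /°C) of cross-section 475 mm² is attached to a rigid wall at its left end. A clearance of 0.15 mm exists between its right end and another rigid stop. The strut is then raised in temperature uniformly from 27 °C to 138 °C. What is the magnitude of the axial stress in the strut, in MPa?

Unrestrained expansion: δ_free = αΔT L = 1.8×10⁻⁶ × 111 × 1050 = 0.2098 mm.
After closing the 0.15 mm clearance, 0.2098 − 0.15 = 0.05979 mm of expansion remains to be suppressed by the wall.
So σ = E(δ_free − g)/L = 146×10³ × 0.05979/1050 = 8.314 MPa.

σ ≈ 8.31 MPa (compressive)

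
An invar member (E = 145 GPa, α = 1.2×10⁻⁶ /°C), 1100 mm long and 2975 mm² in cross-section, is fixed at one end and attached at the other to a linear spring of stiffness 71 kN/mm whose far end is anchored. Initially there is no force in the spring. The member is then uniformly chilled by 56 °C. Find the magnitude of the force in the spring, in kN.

The unrestrained thermal change is αΔT L = 1.2×10⁻⁶ × 56 × 1100 = 0.07392 mm.
Let P be the tensile force in the spring. The member extends elastically by PL/(AE) and the spring stretches by P/k; together these equal δ_free.
So P = δ_free / [L/(AE) + 1/k] = 0.07392 / [ 1100/(2975×145×10³) + 1/(71×10³) ].
P = 0.07392 / 1.663×10⁻⁵ = 4444 N.

P ≈ 4.44 kN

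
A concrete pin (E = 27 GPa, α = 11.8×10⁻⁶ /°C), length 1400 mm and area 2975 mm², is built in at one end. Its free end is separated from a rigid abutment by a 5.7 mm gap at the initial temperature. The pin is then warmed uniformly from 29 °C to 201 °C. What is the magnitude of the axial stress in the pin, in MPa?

If the wall were absent the pin would grow by αΔT L = 11.8×10⁻⁶ × 172 × 1400 = 2.841 mm.
Since δ_free = 2.84 mm is less than the 5.7 mm gap, the pin never touches the wall. No axial force develops.

σ ≈ 0 MPa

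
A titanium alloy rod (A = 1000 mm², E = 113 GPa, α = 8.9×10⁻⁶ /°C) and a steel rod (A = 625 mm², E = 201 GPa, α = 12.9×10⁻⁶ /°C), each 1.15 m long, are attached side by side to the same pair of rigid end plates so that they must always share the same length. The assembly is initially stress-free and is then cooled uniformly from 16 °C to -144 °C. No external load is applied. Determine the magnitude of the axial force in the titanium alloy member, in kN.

Equilibrium of a rigid end plate with no external load gives equal and opposite internal forces ±P in the two members. Since α_{steel} > α_{titanium alloy}, cooling drives the steel into tension and the titanium alloy into compression.
Compatibility of the two members (thermal + elastic change equal): (α₁ − α₂)ΔT = P·[1/(A₁E₁) + 1/(A₂E₂)].
|α₁ − α₂|·ΔT = 4×10⁻⁶ × 160 = 0.00064.
1/(A₁E₁) + 1/(A₂E₂) = 1/(1000×113×10³) + 1/(625×201×10³) = 1.681×10⁻⁸ N⁻¹.
So P = 0.00064 / 1.681×10⁻⁸ = 38.07 kN.

P ≈ 38.1 kN (compressive in the titanium alloy)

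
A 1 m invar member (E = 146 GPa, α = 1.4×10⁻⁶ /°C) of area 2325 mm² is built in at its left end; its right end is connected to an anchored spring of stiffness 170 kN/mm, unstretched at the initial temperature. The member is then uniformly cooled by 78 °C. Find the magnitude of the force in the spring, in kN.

If the spring were absent the member would shorten by αΔT L = 1.4×10⁻⁶ × 78 × 1000 = 0.1092 mm.
Let P be the tensile force in the spring. The member extends elastically by PL/(AE) and the spring stretches by P/k; together these equal δ_free.
So P = δ_free / [L/(AE) + 1/k] = 0.1092 / [ 1000/(2325×146×10³) + 1/(170×10³) ].
P = 0.1092 / 8.828×10⁻⁶ = 12370 N.

P ≈ 12.4 kN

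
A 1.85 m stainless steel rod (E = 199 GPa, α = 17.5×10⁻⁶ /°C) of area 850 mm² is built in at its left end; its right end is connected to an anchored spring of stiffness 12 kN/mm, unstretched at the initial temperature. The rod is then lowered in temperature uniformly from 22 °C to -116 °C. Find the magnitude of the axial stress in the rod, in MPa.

If the spring were absent the rod would shorten by αΔT L = 17.5×10⁻⁶ × 138 × 1850 = 4.468 mm.
Let P be the tensile force in the spring. The rod extends elastically by PL/(AE) and the spring stretches by P/k; together these equal δ_free.
So P = δ_free / [L/(AE) + 1/k] = 4.468 / [ 1850/(850×199×10³) + 1/(12×10³) ].
P = 4.468 / 9.427×10⁻⁵ = 47390 N.
σ = P/A = 47390/850 = 55.76 MPa.

σ ≈ 55.8 MPa (tensile)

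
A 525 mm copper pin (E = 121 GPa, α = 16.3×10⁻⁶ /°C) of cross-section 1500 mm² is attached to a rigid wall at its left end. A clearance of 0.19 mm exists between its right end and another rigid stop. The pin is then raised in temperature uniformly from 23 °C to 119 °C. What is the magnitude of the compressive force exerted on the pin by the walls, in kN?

P ≈ 218 kN

Free thermal elongation = αΔT L = 16.3×10⁻⁶ × 96 × 525 = 0.8215 mm.
After closing the 0.19 mm clearance, 0.8215 − 0.19 = 0.6315 mm of expansion remains to be suppressed by the wall.
That suppressed elongation corresponds to σ = E·Δ/L = 121×10³ × 0.6315/525 = 145.6 MPa.
Force on the wall = σA = 145.6 × 1500 mm² = 218.3 kN.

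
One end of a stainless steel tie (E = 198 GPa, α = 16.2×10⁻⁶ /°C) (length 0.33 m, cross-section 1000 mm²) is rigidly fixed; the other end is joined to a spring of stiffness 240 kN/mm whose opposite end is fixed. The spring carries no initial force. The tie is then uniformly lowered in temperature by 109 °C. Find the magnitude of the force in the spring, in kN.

P ≈ 99.9 kN

Free thermal contraction: δ_free = αΔT L = 16.2×10⁻⁶ × 109 × 330 = 0.5827 mm.
Let P be the tensile force in the spring. The tie extends elastically by PL/(AE) and the spring stretches by P/k; together these equal δ_free.
So P = δ_free / [L/(AE) + 1/k] = 0.5827 / [ 330/(1000×198×10³) + 1/(240×10³) ].
P = 0.5827 / 5.833×10⁻⁶ = 99890 N.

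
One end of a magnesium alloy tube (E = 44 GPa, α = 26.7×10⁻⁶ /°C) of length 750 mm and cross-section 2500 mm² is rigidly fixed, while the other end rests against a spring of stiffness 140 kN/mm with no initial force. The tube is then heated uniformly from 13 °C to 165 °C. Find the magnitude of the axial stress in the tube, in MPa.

σ ≈ 87.2 MPa (compressive)

The unrestrained thermal change is αΔT L = 26.7×10⁻⁶ × 152 × 750 = 3.044 mm.
Let P be the compressive force at the spring. The tube shortens elastically by PL/(AE) and the spring compresses by P/k; together these equal δ_free.
P [ L/(AE) + 1/k ] = δ_free → P [ 750/(2500×44×10³) + 1/(140×10³) ] = 3.044.
P = 3.044 / 1.396×10⁻⁵ = 218000 N.
σ = P/A = 218000/2500 = 87.21 MPa.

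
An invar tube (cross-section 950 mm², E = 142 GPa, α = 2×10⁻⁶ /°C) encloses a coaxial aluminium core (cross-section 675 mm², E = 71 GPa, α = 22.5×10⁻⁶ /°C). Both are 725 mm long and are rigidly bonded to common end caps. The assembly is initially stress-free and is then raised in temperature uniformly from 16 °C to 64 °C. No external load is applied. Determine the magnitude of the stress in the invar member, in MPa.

σ ≈ 36.6 MPa (tensile)

The aluminium has the larger α, so on heating it would change length more than the invar if both were free. The rigid plates force a common final length, so the aluminium is put into compression and the invar into tension, with equal and opposite forces P (no external load).
Equating the net (thermal + elastic) strains gives |α₁ − α₂|·ΔT = P·[1/(A₁E₁) + 1/(A₂E₂)].
|α₁ − α₂|·ΔT = 20.5×10⁻⁶ × 48 = 0.000984.
1/(A₁E₁) + 1/(A₂E₂) = 1/(950×142×10³) + 1/(675×71×10³) = 2.828×10⁻⁸ N⁻¹.
So P = 0.000984 / 2.828×10⁻⁸ = 34.8 kN.
σ_{invar} = P/A₁ = 34800/950 = 36.63 MPa, tensile.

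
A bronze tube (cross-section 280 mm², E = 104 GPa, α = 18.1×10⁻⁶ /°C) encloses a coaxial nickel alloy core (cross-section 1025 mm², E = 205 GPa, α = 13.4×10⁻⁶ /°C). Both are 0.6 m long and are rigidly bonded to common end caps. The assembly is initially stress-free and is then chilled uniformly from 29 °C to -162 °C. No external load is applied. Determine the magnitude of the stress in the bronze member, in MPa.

Equilibrium of a rigid end plate with no external load gives equal and opposite internal forces ±P in the two members. Since α_{bronze} > α_{nickel alloy}, cooling drives the bronze into tension and the nickel alloy into compression.
Compatibility of the two members (thermal + elastic change equal): (α₁ − α₂)ΔT = P·[1/(A₁E₁) + 1/(A₂E₂)].
|α₁ − α₂|·ΔT = 4.7×10⁻⁶ × 191 = 0.0008977.
1/(A₁E₁) + 1/(A₂E₂) = 1/(280×104×10³) + 1/(1025×205×10³) = 3.91×10⁻⁸ N⁻¹.
P = 0.0008977 / 3.91×10⁻⁸ = 22960 N = 22.96 kN.
σ_{bronze} = P/A₁ = 22960/280 = 82 MPa, tensile.

σ ≈ 82 MPa (tensile)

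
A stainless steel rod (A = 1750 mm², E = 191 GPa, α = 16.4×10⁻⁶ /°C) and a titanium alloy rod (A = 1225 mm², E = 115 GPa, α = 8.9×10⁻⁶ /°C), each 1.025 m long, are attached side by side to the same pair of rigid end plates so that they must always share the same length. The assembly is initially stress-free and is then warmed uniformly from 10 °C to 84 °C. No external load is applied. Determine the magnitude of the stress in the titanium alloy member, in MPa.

The stainless steel has the larger α, so on heating it would change length more than the titanium alloy if both were free. The rigid plates force a common final length, so the stainless steel is put into compression and the titanium alloy into tension, with equal and opposite forces P (no external load).
Compatibility of the two members (thermal + elastic change equal): (α₁ − α₂)ΔT = P·[1/(A₁E₁) + 1/(A₂E₂)].
|α₁ − α₂|·ΔT = 7.5×10⁻⁶ × 74 = 0.000555.
1/(A₁E₁) + 1/(A₂E₂) = 1/(1750×191×10³) + 1/(1225×115×10³) = 1.009×10⁻⁸ N⁻¹.
So P = 0.000555 / 1.009×10⁻⁸ = 55 kN.
σ_{titanium alloy} = P/A₂ = 55000/1225 = 44.9 MPa, tensile.

σ ≈ 44.9 MPa (tensile)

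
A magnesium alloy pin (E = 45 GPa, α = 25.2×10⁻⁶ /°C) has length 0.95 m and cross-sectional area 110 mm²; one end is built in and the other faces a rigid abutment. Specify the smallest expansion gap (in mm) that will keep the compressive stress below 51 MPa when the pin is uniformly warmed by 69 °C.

With no wall the pin would lengthen by αΔT L = 25.2×10⁻⁶ × 69 × 950 = 1.652 mm.
A stress of 51 MPa corresponds to the wall pushing the pin back by σL/E = 51×950/(45×10³) = 1.077 mm.
The gap must absorb the remainder: g_min = 1.652 − 1.077 = 0.5752 mm.

g ≈ 0.575 mm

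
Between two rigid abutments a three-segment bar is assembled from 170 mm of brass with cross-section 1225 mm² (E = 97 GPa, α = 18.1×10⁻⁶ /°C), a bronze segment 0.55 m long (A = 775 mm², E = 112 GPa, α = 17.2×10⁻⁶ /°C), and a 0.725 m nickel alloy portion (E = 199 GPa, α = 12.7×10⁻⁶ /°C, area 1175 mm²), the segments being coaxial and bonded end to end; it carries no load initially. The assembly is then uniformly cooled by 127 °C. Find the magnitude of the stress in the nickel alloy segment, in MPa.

σ ≈ 216 MPa (tensile)

If the supports were absent, the total length change would be Σ αᵢΔT Lᵢ = 18.1×10⁻⁶×127×170 + 17.2×10⁻⁶×127×550 + 12.7×10⁻⁶×127×725 = 2.762 mm.
Since the ends are fixed, an axial force P builds up, equal in every segment, with P · Σ Lᵢ/(AᵢEᵢ) = δ_free.
The series flexibility is Σ Lᵢ/(AᵢEᵢ) = 170/(1225×97×10³) + 550/(775×112×10³) + 725/(1175×199×10³) = 1.087×10⁻⁵ mm/N.
Hence P = δ_free / Σ(L/AE) = 2.762/1.087×10⁻⁵ = 254.1 kN (tensile).
σ_{nickel alloy} = P / A = 254100 / 1175 = 216.3 MPa.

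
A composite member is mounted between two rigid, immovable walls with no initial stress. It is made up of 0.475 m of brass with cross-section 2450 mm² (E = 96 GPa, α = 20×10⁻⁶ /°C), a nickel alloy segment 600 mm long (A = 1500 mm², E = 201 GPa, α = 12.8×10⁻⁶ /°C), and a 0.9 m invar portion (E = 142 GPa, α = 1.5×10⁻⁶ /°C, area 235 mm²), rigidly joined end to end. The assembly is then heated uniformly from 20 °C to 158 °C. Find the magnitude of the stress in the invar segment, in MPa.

σ ≈ 351 MPa (compressive)

With the walls removed the bar would change length by δ_free = Σ αᵢΔT Lᵢ = 20×10⁻⁶×138×475 + 12.8×10⁻⁶×138×600 + 1.5×10⁻⁶×138×900 = 2.557 mm.
The rigid supports impose zero overall length change; the single axial force P common to all segments must satisfy P Σ Lᵢ/(AᵢEᵢ) = δ_free.
Σ Lᵢ/(AᵢEᵢ) = 475/(2450×96×10³) + 600/(1500×201×10³) + 900/(235×142×10³) = 3.098×10⁻⁵ mm/N.
P = 2.557 / 3.098×10⁻⁵ = 82540 N = 82.54 kN, compressive.
σ_{invar} = P / A = 82540 / 235 = 351.2 MPa.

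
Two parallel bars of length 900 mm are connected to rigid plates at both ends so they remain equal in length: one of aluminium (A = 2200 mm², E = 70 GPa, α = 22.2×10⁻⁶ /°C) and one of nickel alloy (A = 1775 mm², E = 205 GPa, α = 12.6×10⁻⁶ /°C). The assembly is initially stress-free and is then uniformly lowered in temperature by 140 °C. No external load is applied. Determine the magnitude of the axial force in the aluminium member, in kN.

Equilibrium of a rigid end plate with no external load gives equal and opposite internal forces ±P in the two members. Since α_{aluminium} > α_{nickel alloy}, cooling drives the aluminium into tension and the nickel alloy into compression.
Compatibility of the two members (thermal + elastic change equal): (α₁ − α₂)ΔT = P·[1/(A₁E₁) + 1/(A₂E₂)].
|α₁ − α₂|·ΔT = 9.6×10⁻⁶ × 140 = 0.001344.
1/(A₁E₁) + 1/(A₂E₂) = 1/(2200×70×10³) + 1/(1775×205×10³) = 9.242×10⁻⁹ N⁻¹.
P = 0.001344 / 9.242×10⁻⁹ = 145400 N = 145.4 kN.

P ≈ 145 kN (tensile in the aluminium)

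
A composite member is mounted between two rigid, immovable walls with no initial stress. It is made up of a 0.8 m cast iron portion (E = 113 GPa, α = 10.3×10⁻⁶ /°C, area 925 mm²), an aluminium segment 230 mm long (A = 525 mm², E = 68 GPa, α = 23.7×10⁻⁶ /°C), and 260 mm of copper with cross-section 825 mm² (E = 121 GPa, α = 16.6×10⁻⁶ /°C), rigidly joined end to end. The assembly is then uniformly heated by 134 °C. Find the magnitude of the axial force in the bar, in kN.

Free thermal expansion of the whole bar: Σ αᵢΔT Lᵢ = 10.3×10⁻⁶×134×800 + 23.7×10⁻⁶×134×230 + 16.6×10⁻⁶×134×260 = 2.413 mm.
The walls prevent any net length change, so an axial force P (same in every segment) develops. Compatibility: P · Σ Lᵢ/(AᵢEᵢ) = δ_free.
Σ Lᵢ/(AᵢEᵢ) = 800/(925×113×10³) + 230/(525×68×10³) + 260/(825×121×10³) = 1.67×10⁻⁵ mm/N.
P = 2.413 / 1.67×10⁻⁵ = 144500 N = 144.5 kN, compressive.

P ≈ 144 kN (compressive)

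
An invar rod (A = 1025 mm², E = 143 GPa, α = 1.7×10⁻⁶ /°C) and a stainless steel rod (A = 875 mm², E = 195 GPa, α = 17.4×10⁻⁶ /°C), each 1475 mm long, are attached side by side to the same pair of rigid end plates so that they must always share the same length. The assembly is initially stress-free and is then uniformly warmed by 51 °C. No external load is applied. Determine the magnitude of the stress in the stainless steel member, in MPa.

σ ≈ 72.1 MPa (compressive)

The stainless steel has the larger α, so on heating it would change length more than the invar if both were free. The rigid plates force a common final length, so the stainless steel is put into compression and the invar into tension, with equal and opposite forces P (no external load).
Setting the final lengths equal and cancelling L: (α₁ − α₂)ΔT = P/(A₁E₁) + P/(A₂E₂).
|α₁ − α₂|·ΔT = 15.7×10⁻⁶ × 51 = 0.0008007.
1/(A₁E₁) + 1/(A₂E₂) = 1/(1025×143×10³) + 1/(875×195×10³) = 1.268×10⁻⁸ N⁻¹.
P = 0.0008007 / 1.268×10⁻⁸ = 63130 N = 63.13 kN.
σ_{stainless steel} = P/A₂ = 63130/875 = 72.15 MPa, compressive.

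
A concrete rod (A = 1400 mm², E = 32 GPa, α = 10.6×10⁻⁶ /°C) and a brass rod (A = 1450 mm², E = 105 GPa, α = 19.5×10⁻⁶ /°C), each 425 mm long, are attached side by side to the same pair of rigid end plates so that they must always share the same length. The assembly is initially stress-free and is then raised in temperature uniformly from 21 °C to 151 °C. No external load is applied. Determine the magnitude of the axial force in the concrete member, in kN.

P ≈ 40 kN (tensile in the concrete)

Both members must finish at the same length. With the larger α, the brass tends to over-expand; the plates restrain it, putting the brass in compression and the concrete in tension. With no external load the two internal forces are equal and opposite, magnitude P.
Compatibility of the two members (thermal + elastic change equal): (α₁ − α₂)ΔT = P·[1/(A₁E₁) + 1/(A₂E₂)].
|α₁ − α₂|·ΔT = 8.9×10⁻⁶ × 130 = 0.001157.
1/(A₁E₁) + 1/(A₂E₂) = 1/(1400×32×10³) + 1/(1450×105×10³) = 2.889×10⁻⁸ N⁻¹.
P = 0.001157 / 2.889×10⁻⁸ = 40050 N = 40.05 kN.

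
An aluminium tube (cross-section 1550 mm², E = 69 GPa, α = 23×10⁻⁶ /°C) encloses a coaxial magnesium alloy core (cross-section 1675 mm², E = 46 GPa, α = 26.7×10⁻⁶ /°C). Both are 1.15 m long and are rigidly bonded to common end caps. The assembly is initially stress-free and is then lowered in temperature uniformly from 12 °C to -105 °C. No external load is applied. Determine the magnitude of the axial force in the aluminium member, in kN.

The magnesium alloy has the larger α, so on cooling it would change length more than the aluminium if both were free. The rigid plates force a common final length, so the magnesium alloy is put into tension and the aluminium into compression, with equal and opposite forces P (no external load).
Setting the final lengths equal and cancelling L: (α₁ − α₂)ΔT = P/(A₁E₁) + P/(A₂E₂).
|α₁ − α₂|·ΔT = 3.7×10⁻⁶ × 117 = 0.0004329.
1/(A₁E₁) + 1/(A₂E₂) = 1/(1550×69×10³) + 1/(1675×46×10³) = 2.233×10⁻⁸ N⁻¹.
So P = 0.0004329 / 2.233×10⁻⁸ = 19.39 kN.

P ≈ 19.4 kN (compressive in the aluminium)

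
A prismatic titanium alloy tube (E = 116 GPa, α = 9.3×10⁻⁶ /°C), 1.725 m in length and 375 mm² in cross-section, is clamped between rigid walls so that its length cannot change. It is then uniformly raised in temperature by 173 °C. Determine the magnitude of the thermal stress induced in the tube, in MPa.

σ ≈ 187 MPa (compressive)

The supports are rigid, so the total axial strain is zero. The restrained thermal strain is ε = αΔT = 9.3×10⁻⁶ × 173 = 1608.9×10⁻⁶.
The stress required to suppress this strain is σ = Eε = 116×10³ × 1608.9×10⁻⁶ = 186.6 MPa, compressive since the tube is trying to expand.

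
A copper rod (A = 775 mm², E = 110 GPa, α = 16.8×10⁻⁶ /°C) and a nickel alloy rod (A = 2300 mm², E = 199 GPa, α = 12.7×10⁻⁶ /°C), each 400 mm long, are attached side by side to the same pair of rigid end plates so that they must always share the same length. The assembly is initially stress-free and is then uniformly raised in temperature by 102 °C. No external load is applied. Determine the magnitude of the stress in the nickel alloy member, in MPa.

The copper has the larger α, so on heating it would change length more than the nickel alloy if both were free. The rigid plates force a common final length, so the copper is put into compression and the nickel alloy into tension, with equal and opposite forces P (no external load).
Setting the final lengths equal and cancelling L: (α₁ − α₂)ΔT = P/(A₁E₁) + P/(A₂E₂).
|α₁ − α₂|·ΔT = 4.1×10⁻⁶ × 102 = 0.0004182.
1/(A₁E₁) + 1/(A₂E₂) = 1/(775×110×10³) + 1/(2300×199×10³) = 1.392×10⁻⁸ N⁻¹.
So P = 0.0004182 / 1.392×10⁻⁸ = 30.05 kN.
σ_{nickel alloy} = P/A₂ = 30050/2300 = 13.07 MPa, tensile.

σ ≈ 13.1 MPa (tensile)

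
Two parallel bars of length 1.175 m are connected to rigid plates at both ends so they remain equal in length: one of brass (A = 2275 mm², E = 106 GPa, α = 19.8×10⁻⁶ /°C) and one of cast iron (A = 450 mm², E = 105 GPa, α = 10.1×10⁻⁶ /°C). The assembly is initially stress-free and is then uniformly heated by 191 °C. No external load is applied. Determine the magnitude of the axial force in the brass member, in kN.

Both members must finish at the same length. With the larger α, the brass tends to over-expand; the plates restrain it, putting the brass in compression and the cast iron in tension. With no external load the two internal forces are equal and opposite, magnitude P.
Equating the net (thermal + elastic) strains gives |α₁ − α₂|·ΔT = P·[1/(A₁E₁) + 1/(A₂E₂)].
|α₁ − α₂|·ΔT = 9.7×10⁻⁶ × 191 = 0.001853.
1/(A₁E₁) + 1/(A₂E₂) = 1/(2275×106×10³) + 1/(450×105×10³) = 2.531×10⁻⁸ N⁻¹.
So P = 0.001853 / 2.531×10⁻⁸ = 73.2 kN.

P ≈ 73.2 kN (compressive in the brass)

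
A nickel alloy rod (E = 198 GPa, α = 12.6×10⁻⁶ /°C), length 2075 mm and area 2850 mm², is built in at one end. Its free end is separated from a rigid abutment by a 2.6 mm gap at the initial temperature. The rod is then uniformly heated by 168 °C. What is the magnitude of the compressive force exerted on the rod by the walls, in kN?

P ≈ 487 kN

Free thermal elongation = αΔT L = 12.6×10⁻⁶ × 168 × 2075 = 4.392 mm.
After closing the 2.6 mm clearance, 4.392 − 2.6 = 1.792 mm of expansion remains to be suppressed by the wall.
That suppressed elongation corresponds to σ = E·Δ/L = 198×10³ × 1.792/2075 = 171 MPa.
Force on the wall = σA = 171 × 2850 mm² = 487.4 kN.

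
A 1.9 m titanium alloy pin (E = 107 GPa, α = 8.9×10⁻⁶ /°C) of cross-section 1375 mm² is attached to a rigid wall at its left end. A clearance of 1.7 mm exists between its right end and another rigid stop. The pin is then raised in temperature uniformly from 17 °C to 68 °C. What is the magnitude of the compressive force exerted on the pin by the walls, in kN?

Unrestrained expansion: δ_free = αΔT L = 8.9×10⁻⁶ × 51 × 1900 = 0.8624 mm.
Since δ_free = 0.862 mm is less than the 1.7 mm gap, the pin never touches the wall. No axial force develops.

P ≈ 0 kN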